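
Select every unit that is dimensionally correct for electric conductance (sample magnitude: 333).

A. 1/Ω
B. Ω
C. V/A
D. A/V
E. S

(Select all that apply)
A, D, E

electric conductance has SI base units: A^2 * s^3 / (kg * m^2)

Checking each option against A^2 * s^3 / (kg * m^2):
  A. 1/Ω: ✓ matches
  B. Ω: ✗ does not match
  C. V/A: ✗ does not match
  D. A/V: ✓ matches
  E. S: ✓ matches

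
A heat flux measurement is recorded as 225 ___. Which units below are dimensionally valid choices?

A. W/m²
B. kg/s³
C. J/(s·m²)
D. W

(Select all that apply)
A, B, C

heat flux has SI base units: kg / s^3

Checking each option against kg / s^3:
  A. W/m²: ✓ matches
  B. kg/s³: ✓ matches
  C. J/(s·m²): ✓ matches
  D. W: ✗ does not match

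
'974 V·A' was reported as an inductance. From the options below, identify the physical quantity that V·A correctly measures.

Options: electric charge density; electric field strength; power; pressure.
power

inductance should have units dimensionally equivalent to kg * m^2 / (A^2 * s^2) (e.g. H).
The given unit 'V·A' reduces to kg * m^2 / s^3. Of the listed options, that is the dimensionality of power.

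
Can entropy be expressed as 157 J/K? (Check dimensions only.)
Yes

entropy has SI base units: kg * m^2 / (s^2 * K)
J/K reduces to the same SI base units, so it is a valid unit for entropy.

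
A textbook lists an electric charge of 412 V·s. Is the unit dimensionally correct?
No

electric charge has SI base units: A * s
V·s does NOT reduce to A * s; a valid unit for electric charge would be e.g. C.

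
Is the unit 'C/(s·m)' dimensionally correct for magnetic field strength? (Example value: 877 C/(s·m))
Yes

magnetic field strength has SI base units: A / m
C/(s·m) reduces to the same SI base units, so it is a valid unit for magnetic field strength.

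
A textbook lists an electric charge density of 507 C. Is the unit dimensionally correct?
No

electric charge density has SI base units: A * s / m^3
C does NOT reduce to A * s / m^3; a valid unit for electric charge density would be e.g. C/m³.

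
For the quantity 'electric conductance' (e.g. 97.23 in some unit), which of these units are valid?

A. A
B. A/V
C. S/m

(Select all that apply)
B

electric conductance has SI base units: A^2 * s^3 / (kg * m^2)

Checking each option against A^2 * s^3 / (kg * m^2):
  A. A: ✗ does not match
  B. A/V: ✓ matches
  C. S/m: ✗ does not match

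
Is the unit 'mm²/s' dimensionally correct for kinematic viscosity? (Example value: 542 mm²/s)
Yes

kinematic viscosity has SI base units: m^2 / s
mm²/s reduces to the same SI base units, so it is a valid unit for kinematic viscosity.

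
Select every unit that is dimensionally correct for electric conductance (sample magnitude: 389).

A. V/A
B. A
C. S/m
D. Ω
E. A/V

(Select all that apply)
E

electric conductance has SI base units: A^2 * s^3 / (kg * m^2)

Checking each option against A^2 * s^3 / (kg * m^2):
  A. V/A: ✗ does not match
  B. A: ✗ does not match
  C. S/m: ✗ does not match
  D. Ω: ✗ does not match
  E. A/V: ✓ matches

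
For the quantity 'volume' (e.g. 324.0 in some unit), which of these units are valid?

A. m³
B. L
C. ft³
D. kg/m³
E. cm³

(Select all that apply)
A, B, C, E

volume has SI base units: m^3

Checking each option against m^3:
  A. m³: ✓ matches
  B. L: ✓ matches
  C. ft³: ✓ matches
  D. kg/m³: ✗ does not match
  E. cm³: ✓ matches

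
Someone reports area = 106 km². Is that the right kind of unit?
Yes

area has SI base units: m^2
km² reduces to the same SI base units, so it is a valid unit for area.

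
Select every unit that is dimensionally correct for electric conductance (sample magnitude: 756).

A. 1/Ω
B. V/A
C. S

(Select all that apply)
A, C

electric conductance has SI base units: A^2 * s^3 / (kg * m^2)

Checking each option against A^2 * s^3 / (kg * m^2):
  A. 1/Ω: ✓ matches
  B. V/A: ✗ does not match
  C. S: ✓ matches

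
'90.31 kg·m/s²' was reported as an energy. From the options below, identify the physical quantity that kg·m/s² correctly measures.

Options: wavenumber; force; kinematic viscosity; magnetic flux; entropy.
force

energy should have units dimensionally equivalent to kg * m^2 / s^2 (e.g. J).
The given unit 'kg·m/s²' reduces to kg * m / s^2. Of the listed options, that is the dimensionality of force.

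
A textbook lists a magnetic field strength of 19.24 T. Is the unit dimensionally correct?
No

magnetic field strength has SI base units: A / m
T does NOT reduce to A / m; a valid unit for magnetic field strength would be e.g. A/m.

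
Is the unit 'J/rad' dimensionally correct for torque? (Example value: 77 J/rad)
Yes

torque has SI base units: kg * m^2 / s^2
J/rad reduces to the same SI base units, so it is a valid unit for torque.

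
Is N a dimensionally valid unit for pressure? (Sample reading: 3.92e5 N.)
No

pressure has SI base units: kg / (m * s^2)
N does NOT reduce to kg / (m * s^2); a valid unit for pressure would be e.g. Pa.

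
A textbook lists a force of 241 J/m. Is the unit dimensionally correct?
Yes

force has SI base units: kg * m / s^2
J/m reduces to the same SI base units, so it is a valid unit for force.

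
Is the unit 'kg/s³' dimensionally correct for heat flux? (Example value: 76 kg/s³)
Yes

heat flux has SI base units: kg / s^3
kg/s³ reduces to the same SI base units, so it is a valid unit for heat flux.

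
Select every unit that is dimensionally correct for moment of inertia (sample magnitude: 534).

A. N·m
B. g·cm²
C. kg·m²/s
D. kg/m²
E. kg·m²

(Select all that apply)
B, E

moment of inertia has SI base units: kg * m^2

Checking each option against kg * m^2:
  A. N·m: ✗ does not match
  B. g·cm²: ✓ matches
  C. kg·m²/s: ✗ does not match
  D. kg/m²: ✗ does not match
  E. kg·m²: ✓ matches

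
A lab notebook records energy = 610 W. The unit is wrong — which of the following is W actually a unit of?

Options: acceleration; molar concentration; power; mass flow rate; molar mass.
power

energy should have units dimensionally equivalent to kg * m^2 / s^2 (e.g. J).
The given unit 'W' reduces to kg * m^2 / s^3. Of the listed options, that is the dimensionality of power.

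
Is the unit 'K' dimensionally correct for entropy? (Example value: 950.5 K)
No

entropy has SI base units: kg * m^2 / (s^2 * K)
K does NOT reduce to kg * m^2 / (s^2 * K); a valid unit for entropy would be e.g. J/K.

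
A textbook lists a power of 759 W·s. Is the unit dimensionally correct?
No

power has SI base units: kg * m^2 / s^3
W·s does NOT reduce to kg * m^2 / s^3; a valid unit for power would be e.g. W.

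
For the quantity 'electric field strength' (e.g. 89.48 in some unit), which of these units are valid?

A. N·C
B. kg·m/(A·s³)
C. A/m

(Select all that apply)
B

electric field strength has SI base units: kg * m / (A * s^3)

Checking each option against kg * m / (A * s^3):
  A. N·C: ✗ does not match
  B. kg·m/(A·s³): ✓ matches
  C. A/m: ✗ does not match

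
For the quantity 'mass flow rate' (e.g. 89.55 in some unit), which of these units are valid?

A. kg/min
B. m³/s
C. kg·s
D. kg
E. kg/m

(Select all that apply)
A

mass flow rate has SI base units: kg / s

Checking each option against kg / s:
  A. kg/min: ✓ matches
  B. m³/s: ✗ does not match
  C. kg·s: ✗ does not match
  D. kg: ✗ does not match
  E. kg/m: ✗ does not match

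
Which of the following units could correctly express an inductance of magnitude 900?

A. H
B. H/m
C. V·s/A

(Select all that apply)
A, C

inductance has SI base units: kg * m^2 / (A^2 * s^2)

Checking each option against kg * m^2 / (A^2 * s^2):
  A. H: ✓ matches
  B. H/m: ✗ does not match
  C. V·s/A: ✓ matches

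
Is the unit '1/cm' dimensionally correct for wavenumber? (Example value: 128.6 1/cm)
Yes

wavenumber has SI base units: 1 / m
1/cm reduces to the same SI base units, so it is a valid unit for wavenumber.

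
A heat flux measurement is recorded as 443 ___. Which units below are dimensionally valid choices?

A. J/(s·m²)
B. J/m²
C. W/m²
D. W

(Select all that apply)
A, C

heat flux has SI base units: kg / s^3

Checking each option against kg / s^3:
  A. J/(s·m²): ✓ matches
  B. J/m²: ✗ does not match
  C. W/m²: ✓ matches
  D. W: ✗ does not match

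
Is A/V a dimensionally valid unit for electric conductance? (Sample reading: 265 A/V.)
Yes

electric conductance has SI base units: A^2 * s^3 / (kg * m^2)
A/V reduces to the same SI base units, so it is a valid unit for electric conductance.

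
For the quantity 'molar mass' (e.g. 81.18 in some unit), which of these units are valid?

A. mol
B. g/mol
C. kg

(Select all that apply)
B

molar mass has SI base units: kg / mol

Checking each option against kg / mol:
  A. mol: ✗ does not match
  B. g/mol: ✓ matches
  C. kg: ✗ does not match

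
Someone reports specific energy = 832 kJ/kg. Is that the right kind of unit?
Yes

specific energy has SI base units: m^2 / s^2
kJ/kg reduces to the same SI base units, so it is a valid unit for specific energy.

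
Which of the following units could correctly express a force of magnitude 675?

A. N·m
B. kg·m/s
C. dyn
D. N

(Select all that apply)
C, D

force has SI base units: kg * m / s^2

Checking each option against kg * m / s^2:
  A. N·m: ✗ does not match
  B. kg·m/s: ✗ does not match
  C. dyn: ✓ matches
  D. N: ✓ matches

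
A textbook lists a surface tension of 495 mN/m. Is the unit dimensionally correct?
Yes

surface tension has SI base units: kg / s^2
mN/m reduces to the same SI base units, so it is a valid unit for surface tension.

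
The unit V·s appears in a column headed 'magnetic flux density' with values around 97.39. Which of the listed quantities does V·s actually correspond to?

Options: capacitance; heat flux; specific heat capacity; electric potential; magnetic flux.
magnetic flux

magnetic flux density should have units dimensionally equivalent to kg / (A * s^2) (e.g. T).
The given unit 'V·s' reduces to kg * m^2 / (A * s^2). Of the listed options, that is the dimensionality of magnetic flux.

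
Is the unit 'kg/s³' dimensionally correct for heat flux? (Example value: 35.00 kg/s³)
Yes

heat flux has SI base units: kg / s^3
kg/s³ reduces to the same SI base units, so it is a valid unit for heat flux.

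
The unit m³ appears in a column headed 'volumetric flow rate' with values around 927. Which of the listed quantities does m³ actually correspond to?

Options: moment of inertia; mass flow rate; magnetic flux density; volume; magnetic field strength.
volume

volumetric flow rate should have units dimensionally equivalent to m^3 / s (e.g. m³/s).
The given unit 'm³' reduces to m^3. Of the listed options, that is the dimensionality of volume.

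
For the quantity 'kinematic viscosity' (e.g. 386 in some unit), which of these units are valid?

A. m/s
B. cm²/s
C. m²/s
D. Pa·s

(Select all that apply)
B, C

kinematic viscosity has SI base units: m^2 / s

Checking each option against m^2 / s:
  A. m/s: ✗ does not match
  B. cm²/s: ✓ matches
  C. m²/s: ✓ matches
  D. Pa·s: ✗ does not match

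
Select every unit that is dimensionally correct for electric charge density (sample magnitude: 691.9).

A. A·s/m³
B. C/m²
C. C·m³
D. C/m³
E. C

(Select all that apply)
A, D

electric charge density has SI base units: A * s / m^3

Checking each option against A * s / m^3:
  A. A·s/m³: ✓ matches
  B. C/m²: ✗ does not match
  C. C·m³: ✗ does not match
  D. C/m³: ✓ matches
  E. C: ✗ does not match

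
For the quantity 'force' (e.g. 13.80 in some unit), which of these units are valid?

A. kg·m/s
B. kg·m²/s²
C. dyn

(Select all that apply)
C

force has SI base units: kg * m / s^2

Checking each option against kg * m / s^2:
  A. kg·m/s: ✗ does not match
  B. kg·m²/s²: ✗ does not match
  C. dyn: ✓ matches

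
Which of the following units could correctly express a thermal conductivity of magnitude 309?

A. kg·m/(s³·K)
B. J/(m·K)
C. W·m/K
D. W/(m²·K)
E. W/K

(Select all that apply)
A

thermal conductivity has SI base units: kg * m / (s^3 * K)

Checking each option against kg * m / (s^3 * K):
  A. kg·m/(s³·K): ✓ matches
  B. J/(m·K): ✗ does not match
  C. W·m/K: ✗ does not match
  D. W/(m²·K): ✗ does not match
  E. W/K: ✗ does not match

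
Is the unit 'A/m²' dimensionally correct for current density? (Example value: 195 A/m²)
Yes

current density has SI base units: A / m^2
A/m² reduces to the same SI base units, so it is a valid unit for current density.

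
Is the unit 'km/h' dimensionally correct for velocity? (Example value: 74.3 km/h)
Yes

velocity has SI base units: m / s
km/h reduces to the same SI base units, so it is a valid unit for velocity.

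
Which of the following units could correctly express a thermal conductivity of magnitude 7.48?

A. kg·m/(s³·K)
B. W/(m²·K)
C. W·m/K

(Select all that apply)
A

thermal conductivity has SI base units: kg * m / (s^3 * K)

Checking each option against kg * m / (s^3 * K):
  A. kg·m/(s³·K): ✓ matches
  B. W/(m²·K): ✗ does not match
  C. W·m/K: ✗ does not match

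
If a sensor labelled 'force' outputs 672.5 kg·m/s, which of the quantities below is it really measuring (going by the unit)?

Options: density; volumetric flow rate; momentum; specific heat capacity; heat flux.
momentum

force should have units dimensionally equivalent to kg * m / s^2 (e.g. N).
The given unit 'kg·m/s' reduces to kg * m / s. Of the listed options, that is the dimensionality of momentum.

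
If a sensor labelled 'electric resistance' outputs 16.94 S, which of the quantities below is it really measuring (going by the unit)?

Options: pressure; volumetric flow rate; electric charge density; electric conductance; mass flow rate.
electric conductance

electric resistance should have units dimensionally equivalent to kg * m^2 / (A^2 * s^3) (e.g. Ω).
The given unit 'S' reduces to A^2 * s^3 / (kg * m^2). Of the listed options, that is the dimensionality of electric conductance.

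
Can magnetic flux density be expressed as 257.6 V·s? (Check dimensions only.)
No

magnetic flux density has SI base units: kg / (A * s^2)
V·s does NOT reduce to kg / (A * s^2); a valid unit for magnetic flux density would be e.g. T.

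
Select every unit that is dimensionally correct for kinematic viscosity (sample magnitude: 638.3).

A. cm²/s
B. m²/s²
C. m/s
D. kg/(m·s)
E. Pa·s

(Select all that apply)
A

kinematic viscosity has SI base units: m^2 / s

Checking each option against m^2 / s:
  A. cm²/s: ✓ matches
  B. m²/s²: ✗ does not match
  C. m/s: ✗ does not match
  D. kg/(m·s): ✗ does not match
  E. Pa·s: ✗ does not match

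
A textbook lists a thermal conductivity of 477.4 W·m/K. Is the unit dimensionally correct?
No

thermal conductivity has SI base units: kg * m / (s^3 * K)
W·m/K does NOT reduce to kg * m / (s^3 * K); a valid unit for thermal conductivity would be e.g. W/(m·K).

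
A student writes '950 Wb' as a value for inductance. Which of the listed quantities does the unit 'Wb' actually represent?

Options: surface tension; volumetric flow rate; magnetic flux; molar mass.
magnetic flux

inductance should have units dimensionally equivalent to kg * m^2 / (A^2 * s^2) (e.g. H).
The given unit 'Wb' reduces to kg * m^2 / (A * s^2). Of the listed options, that is the dimensionality of magnetic flux.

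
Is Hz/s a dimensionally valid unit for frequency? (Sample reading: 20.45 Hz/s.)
No

frequency has SI base units: 1 / s
Hz/s does NOT reduce to 1 / s; a valid unit for frequency would be e.g. Hz.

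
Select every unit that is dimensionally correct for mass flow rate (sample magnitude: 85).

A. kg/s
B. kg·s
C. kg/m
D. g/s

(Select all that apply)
A, D

mass flow rate has SI base units: kg / s

Checking each option against kg / s:
  A. kg/s: ✓ matches
  B. kg·s: ✗ does not match
  C. kg/m: ✗ does not match
  D. g/s: ✓ matches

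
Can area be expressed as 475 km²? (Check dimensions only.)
Yes

area has SI base units: m^2
km² reduces to the same SI base units, so it is a valid unit for area.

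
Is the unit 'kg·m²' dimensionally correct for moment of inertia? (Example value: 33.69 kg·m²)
Yes

moment of inertia has SI base units: kg * m^2
kg·m² reduces to the same SI base units, so it is a valid unit for moment of inertia.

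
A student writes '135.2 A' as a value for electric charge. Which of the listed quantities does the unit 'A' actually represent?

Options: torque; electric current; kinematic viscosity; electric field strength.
electric current

electric charge should have units dimensionally equivalent to A * s (e.g. C).
The given unit 'A' reduces to A. Of the listed options, that is the dimensionality of electric current.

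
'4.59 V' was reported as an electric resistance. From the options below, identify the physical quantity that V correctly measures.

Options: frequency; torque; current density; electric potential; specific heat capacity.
electric potential

electric resistance should have units dimensionally equivalent to kg * m^2 / (A^2 * s^3) (e.g. Ω).
The given unit 'V' reduces to kg * m^2 / (A * s^3). Of the listed options, that is the dimensionality of electric potential.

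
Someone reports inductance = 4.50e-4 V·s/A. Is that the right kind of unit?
Yes

inductance has SI base units: kg * m^2 / (A^2 * s^2)
V·s/A reduces to the same SI base units, so it is a valid unit for inductance.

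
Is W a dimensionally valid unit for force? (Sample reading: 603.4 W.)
No

force has SI base units: kg * m / s^2
W does NOT reduce to kg * m / s^2; a valid unit for force would be e.g. N.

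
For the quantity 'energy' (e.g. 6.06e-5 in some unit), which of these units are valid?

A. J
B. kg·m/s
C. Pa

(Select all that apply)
A

energy has SI base units: kg * m^2 / s^2

Checking each option against kg * m^2 / s^2:
  A. J: ✓ matches
  B. kg·m/s: ✗ does not match
  C. Pa: ✗ does not match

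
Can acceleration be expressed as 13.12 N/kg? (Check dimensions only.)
Yes

acceleration has SI base units: m / s^2
N/kg reduces to the same SI base units, so it is a valid unit for acceleration.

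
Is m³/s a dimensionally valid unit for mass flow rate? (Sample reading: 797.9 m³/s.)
No

mass flow rate has SI base units: kg / s
m³/s does NOT reduce to kg / s; a valid unit for mass flow rate would be e.g. kg/s.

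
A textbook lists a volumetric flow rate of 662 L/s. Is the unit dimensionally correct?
Yes

volumetric flow rate has SI base units: m^3 / s
L/s reduces to the same SI base units, so it is a valid unit for volumetric flow rate.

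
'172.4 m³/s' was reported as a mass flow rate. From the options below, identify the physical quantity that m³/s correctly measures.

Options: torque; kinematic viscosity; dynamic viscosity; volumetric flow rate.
volumetric flow rate

mass flow rate should have units dimensionally equivalent to kg / s (e.g. kg/s).
The given unit 'm³/s' reduces to m^3 / s. Of the listed options, that is the dimensionality of volumetric flow rate.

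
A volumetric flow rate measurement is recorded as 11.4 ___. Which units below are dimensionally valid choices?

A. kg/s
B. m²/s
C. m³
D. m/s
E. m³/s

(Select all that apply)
E

volumetric flow rate has SI base units: m^3 / s

Checking each option against m^3 / s:
  A. kg/s: ✗ does not match
  B. m²/s: ✗ does not match
  C. m³: ✗ does not match
  D. m/s: ✗ does not match
  E. m³/s: ✓ matches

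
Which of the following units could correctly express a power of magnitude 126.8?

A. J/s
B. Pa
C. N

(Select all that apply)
A

power has SI base units: kg * m^2 / s^3

Checking each option against kg * m^2 / s^3:
  A. J/s: ✓ matches
  B. Pa: ✗ does not match
  C. N: ✗ does not match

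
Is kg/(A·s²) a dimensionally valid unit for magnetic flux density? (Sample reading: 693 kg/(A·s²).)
Yes

magnetic flux density has SI base units: kg / (A * s^2)
kg/(A·s²) reduces to the same SI base units, so it is a valid unit for magnetic flux density.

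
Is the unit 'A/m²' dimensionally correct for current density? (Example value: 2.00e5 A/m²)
Yes

current density has SI base units: A / m^2
A/m² reduces to the same SI base units, so it is a valid unit for current density.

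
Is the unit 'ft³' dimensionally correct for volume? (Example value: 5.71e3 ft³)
Yes

volume has SI base units: m^3
ft³ reduces to the same SI base units, so it is a valid unit for volume.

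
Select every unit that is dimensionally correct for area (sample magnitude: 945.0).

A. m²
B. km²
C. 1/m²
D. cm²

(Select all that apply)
A, B, D

area has SI base units: m^2

Checking each option against m^2:
  A. m²: ✓ matches
  B. km²: ✓ matches
  C. 1/m²: ✗ does not match
  D. cm²: ✓ matches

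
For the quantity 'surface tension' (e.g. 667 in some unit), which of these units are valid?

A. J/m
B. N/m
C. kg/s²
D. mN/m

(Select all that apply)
B, C, D

surface tension has SI base units: kg / s^2

Checking each option against kg / s^2:
  A. J/m: ✗ does not match
  B. N/m: ✓ matches
  C. kg/s²: ✓ matches
  D. mN/m: ✓ matches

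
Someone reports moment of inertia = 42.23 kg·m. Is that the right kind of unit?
No

moment of inertia has SI base units: kg * m^2
kg·m does NOT reduce to kg * m^2; a valid unit for moment of inertia would be e.g. kg·m².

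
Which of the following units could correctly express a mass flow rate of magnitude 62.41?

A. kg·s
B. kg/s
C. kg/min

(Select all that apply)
B, C

mass flow rate has SI base units: kg / s

Checking each option against kg / s:
  A. kg·s: ✗ does not match
  B. kg/s: ✓ matches
  C. kg/min: ✓ matches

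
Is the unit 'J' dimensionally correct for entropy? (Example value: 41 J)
No

entropy has SI base units: kg * m^2 / (s^2 * K)
J does NOT reduce to kg * m^2 / (s^2 * K); a valid unit for entropy would be e.g. J/K.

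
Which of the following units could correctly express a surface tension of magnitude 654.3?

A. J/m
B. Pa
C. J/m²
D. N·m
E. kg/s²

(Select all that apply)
C, E

surface tension has SI base units: kg / s^2

Checking each option against kg / s^2:
  A. J/m: ✗ does not match
  B. Pa: ✗ does not match
  C. J/m²: ✓ matches
  D. N·m: ✗ does not match
  E. kg/s²: ✓ matches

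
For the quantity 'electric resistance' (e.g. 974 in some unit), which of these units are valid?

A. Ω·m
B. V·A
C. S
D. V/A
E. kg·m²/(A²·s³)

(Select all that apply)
D, E

electric resistance has SI base units: kg * m^2 / (A^2 * s^3)

Checking each option against kg * m^2 / (A^2 * s^3):
  A. Ω·m: ✗ does not match
  B. V·A: ✗ does not match
  C. S: ✗ does not match
  D. V/A: ✓ matches
  E. kg·m²/(A²·s³): ✓ matches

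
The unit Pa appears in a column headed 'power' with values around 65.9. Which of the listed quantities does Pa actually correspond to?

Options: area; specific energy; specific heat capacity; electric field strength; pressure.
pressure

power should have units dimensionally equivalent to kg * m^2 / s^3 (e.g. W).
The given unit 'Pa' reduces to kg / (m * s^2). Of the listed options, that is the dimensionality of pressure.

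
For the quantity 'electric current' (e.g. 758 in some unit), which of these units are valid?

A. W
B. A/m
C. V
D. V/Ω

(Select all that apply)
D

electric current has SI base units: A

Checking each option against A:
  A. W: ✗ does not match
  B. A/m: ✗ does not match
  C. V: ✗ does not match
  D. V/Ω: ✓ matches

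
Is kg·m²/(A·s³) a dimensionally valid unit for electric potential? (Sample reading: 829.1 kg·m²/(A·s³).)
Yes

electric potential has SI base units: kg * m^2 / (A * s^3)
kg·m²/(A·s³) reduces to the same SI base units, so it is a valid unit for electric potential.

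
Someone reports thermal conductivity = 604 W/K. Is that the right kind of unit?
No

thermal conductivity has SI base units: kg * m / (s^3 * K)
W/K does NOT reduce to kg * m / (s^3 * K); a valid unit for thermal conductivity would be e.g. W/(m·K).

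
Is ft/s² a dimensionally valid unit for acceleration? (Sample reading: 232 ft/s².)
Yes

acceleration has SI base units: m / s^2
ft/s² reduces to the same SI base units, so it is a valid unit for acceleration.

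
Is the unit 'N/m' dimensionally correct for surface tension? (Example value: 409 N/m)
Yes

surface tension has SI base units: kg / s^2
N/m reduces to the same SI base units, so it is a valid unit for surface tension.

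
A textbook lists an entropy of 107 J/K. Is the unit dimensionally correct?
Yes

entropy has SI base units: kg * m^2 / (s^2 * K)
J/K reduces to the same SI base units, so it is a valid unit for entropy.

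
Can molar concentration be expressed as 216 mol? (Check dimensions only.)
No

molar concentration has SI base units: mol / m^3
mol does NOT reduce to mol / m^3; a valid unit for molar concentration would be e.g. mol/m³.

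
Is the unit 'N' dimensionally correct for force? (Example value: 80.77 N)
Yes

force has SI base units: kg * m / s^2
N reduces to the same SI base units, so it is a valid unit for force.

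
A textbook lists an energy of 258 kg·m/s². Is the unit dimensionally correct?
No

energy has SI base units: kg * m^2 / s^2
kg·m/s² does NOT reduce to kg * m^2 / s^2; a valid unit for energy would be e.g. J.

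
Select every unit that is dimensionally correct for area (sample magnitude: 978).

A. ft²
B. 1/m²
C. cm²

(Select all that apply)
A, C

area has SI base units: m^2

Checking each option against m^2:
  A. ft²: ✓ matches
  B. 1/m²: ✗ does not match
  C. cm²: ✓ matches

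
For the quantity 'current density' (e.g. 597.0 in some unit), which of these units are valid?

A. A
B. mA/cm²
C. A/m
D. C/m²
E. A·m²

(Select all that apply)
B

current density has SI base units: A / m^2

Checking each option against A / m^2:
  A. A: ✗ does not match
  B. mA/cm²: ✓ matches
  C. A/m: ✗ does not match
  D. C/m²: ✗ does not match
  E. A·m²: ✗ does not match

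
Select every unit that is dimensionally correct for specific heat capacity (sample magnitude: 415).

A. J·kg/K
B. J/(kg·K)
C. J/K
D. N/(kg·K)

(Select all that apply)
B

specific heat capacity has SI base units: m^2 / (s^2 * K)

Checking each option against m^2 / (s^2 * K):
  A. J·kg/K: ✗ does not match
  B. J/(kg·K): ✓ matches
  C. J/K: ✗ does not match
  D. N/(kg·K): ✗ does not match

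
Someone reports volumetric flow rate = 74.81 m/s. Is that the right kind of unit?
No

volumetric flow rate has SI base units: m^3 / s
m/s does NOT reduce to m^3 / s; a valid unit for volumetric flow rate would be e.g. m³/s.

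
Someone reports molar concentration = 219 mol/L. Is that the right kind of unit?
Yes

molar concentration has SI base units: mol / m^3
mol/L reduces to the same SI base units, so it is a valid unit for molar concentration.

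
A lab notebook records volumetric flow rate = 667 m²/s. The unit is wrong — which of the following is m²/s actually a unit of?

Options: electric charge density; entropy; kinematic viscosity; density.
kinematic viscosity

volumetric flow rate should have units dimensionally equivalent to m^3 / s (e.g. m³/s).
The given unit 'm²/s' reduces to m^2 / s. Of the listed options, that is the dimensionality of kinematic viscosity.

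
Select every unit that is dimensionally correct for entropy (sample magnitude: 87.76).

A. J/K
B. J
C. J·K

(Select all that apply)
A

entropy has SI base units: kg * m^2 / (s^2 * K)

Checking each option against kg * m^2 / (s^2 * K):
  A. J/K: ✓ matches
  B. J: ✗ does not match
  C. J·K: ✗ does not match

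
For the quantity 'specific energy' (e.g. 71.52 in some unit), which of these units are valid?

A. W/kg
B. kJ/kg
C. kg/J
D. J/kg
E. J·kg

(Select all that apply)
B, D

specific energy has SI base units: m^2 / s^2

Checking each option against m^2 / s^2:
  A. W/kg: ✗ does not match
  B. kJ/kg: ✓ matches
  C. kg/J: ✗ does not match
  D. J/kg: ✓ matches
  E. J·kg: ✗ does not match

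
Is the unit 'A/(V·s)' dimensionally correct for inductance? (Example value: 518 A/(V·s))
No

inductance has SI base units: kg * m^2 / (A^2 * s^2)
A/(V·s) does NOT reduce to kg * m^2 / (A^2 * s^2); a valid unit for inductance would be e.g. H.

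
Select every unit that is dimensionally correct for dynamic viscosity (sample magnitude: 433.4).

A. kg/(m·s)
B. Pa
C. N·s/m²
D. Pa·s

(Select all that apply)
A, C, D

dynamic viscosity has SI base units: kg / (m * s)

Checking each option against kg / (m * s):
  A. kg/(m·s): ✓ matches
  B. Pa: ✗ does not match
  C. N·s/m²: ✓ matches
  D. Pa·s: ✓ matches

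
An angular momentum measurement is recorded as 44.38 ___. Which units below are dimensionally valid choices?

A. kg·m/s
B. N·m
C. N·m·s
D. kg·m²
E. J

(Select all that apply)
C

angular momentum has SI base units: kg * m^2 / s

Checking each option against kg * m^2 / s:
  A. kg·m/s: ✗ does not match
  B. N·m: ✗ does not match
  C. N·m·s: ✓ matches
  D. kg·m²: ✗ does not match
  E. J: ✗ does not match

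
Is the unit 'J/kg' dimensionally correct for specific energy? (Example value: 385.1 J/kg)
Yes

specific energy has SI base units: m^2 / s^2
J/kg reduces to the same SI base units, so it is a valid unit for specific energy.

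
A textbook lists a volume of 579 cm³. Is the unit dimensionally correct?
Yes

volume has SI base units: m^3
cm³ reduces to the same SI base units, so it is a valid unit for volume.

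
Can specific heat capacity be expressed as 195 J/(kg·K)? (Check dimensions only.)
Yes

specific heat capacity has SI base units: m^2 / (s^2 * K)
J/(kg·K) reduces to the same SI base units, so it is a valid unit for specific heat capacity.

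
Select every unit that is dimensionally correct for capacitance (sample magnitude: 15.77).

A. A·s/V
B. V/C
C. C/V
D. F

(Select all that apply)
A, C, D

capacitance has SI base units: A^2 * s^4 / (kg * m^2)

Checking each option against A^2 * s^4 / (kg * m^2):
  A. A·s/V: ✓ matches
  B. V/C: ✗ does not match
  C. C/V: ✓ matches
  D. F: ✓ matches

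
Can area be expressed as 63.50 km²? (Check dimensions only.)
Yes

area has SI base units: m^2
km² reduces to the same SI base units, so it is a valid unit for area.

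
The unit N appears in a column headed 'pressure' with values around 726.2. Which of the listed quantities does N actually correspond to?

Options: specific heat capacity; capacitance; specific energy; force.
force

pressure should have units dimensionally equivalent to kg / (m * s^2) (e.g. Pa).
The given unit 'N' reduces to kg * m / s^2. Of the listed options, that is the dimensionality of force.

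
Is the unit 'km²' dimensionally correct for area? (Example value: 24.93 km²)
Yes

area has SI base units: m^2
km² reduces to the same SI base units, so it is a valid unit for area.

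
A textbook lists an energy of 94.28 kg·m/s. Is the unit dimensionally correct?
No

energy has SI base units: kg * m^2 / s^2
kg·m/s does NOT reduce to kg * m^2 / s^2; a valid unit for energy would be e.g. J.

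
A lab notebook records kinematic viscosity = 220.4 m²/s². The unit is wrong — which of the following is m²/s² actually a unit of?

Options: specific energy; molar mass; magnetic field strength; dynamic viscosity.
specific energy

kinematic viscosity should have units dimensionally equivalent to m^2 / s (e.g. m²/s).
The given unit 'm²/s²' reduces to m^2 / s^2. Of the listed options, that is the dimensionality of specific energy.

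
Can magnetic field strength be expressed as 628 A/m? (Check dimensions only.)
Yes

magnetic field strength has SI base units: A / m
A/m reduces to the same SI base units, so it is a valid unit for magnetic field strength.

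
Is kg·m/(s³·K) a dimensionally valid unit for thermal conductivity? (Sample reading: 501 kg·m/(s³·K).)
Yes

thermal conductivity has SI base units: kg * m / (s^3 * K)
kg·m/(s³·K) reduces to the same SI base units, so it is a valid unit for thermal conductivity.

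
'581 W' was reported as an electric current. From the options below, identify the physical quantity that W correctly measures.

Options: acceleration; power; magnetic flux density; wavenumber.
power

electric current should have units dimensionally equivalent to A (e.g. A).
The given unit 'W' reduces to kg * m^2 / s^3. Of the listed options, that is the dimensionality of power.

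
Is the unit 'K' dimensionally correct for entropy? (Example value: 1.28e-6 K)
No

entropy has SI base units: kg * m^2 / (s^2 * K)
K does NOT reduce to kg * m^2 / (s^2 * K); a valid unit for entropy would be e.g. J/K.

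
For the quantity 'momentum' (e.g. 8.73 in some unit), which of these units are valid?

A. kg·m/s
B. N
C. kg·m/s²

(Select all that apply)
A

momentum has SI base units: kg * m / s

Checking each option against kg * m / s:
  A. kg·m/s: ✓ matches
  B. N: ✗ does not match
  C. kg·m/s²: ✗ does not match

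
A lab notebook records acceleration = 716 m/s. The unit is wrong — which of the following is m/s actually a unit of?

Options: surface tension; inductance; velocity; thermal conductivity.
velocity

acceleration should have units dimensionally equivalent to m / s^2 (e.g. m/s²).
The given unit 'm/s' reduces to m / s. Of the listed options, that is the dimensionality of velocity.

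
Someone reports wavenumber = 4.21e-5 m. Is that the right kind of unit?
No

wavenumber has SI base units: 1 / m
m does NOT reduce to 1 / m; a valid unit for wavenumber would be e.g. 1/m.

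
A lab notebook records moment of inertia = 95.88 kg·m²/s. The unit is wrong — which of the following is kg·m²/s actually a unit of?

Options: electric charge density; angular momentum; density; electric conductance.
angular momentum

moment of inertia should have units dimensionally equivalent to kg * m^2 (e.g. kg·m²).
The given unit 'kg·m²/s' reduces to kg * m^2 / s. Of the listed options, that is the dimensionality of angular momentum.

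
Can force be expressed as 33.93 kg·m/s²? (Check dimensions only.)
Yes

force has SI base units: kg * m / s^2
kg·m/s² reduces to the same SI base units, so it is a valid unit for force.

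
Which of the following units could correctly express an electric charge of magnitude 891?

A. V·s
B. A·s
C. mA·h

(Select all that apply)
B, C

electric charge has SI base units: A * s

Checking each option against A * s:
  A. V·s: ✗ does not match
  B. A·s: ✓ matches
  C. mA·h: ✓ matches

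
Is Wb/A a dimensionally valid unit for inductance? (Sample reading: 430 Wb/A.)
Yes

inductance has SI base units: kg * m^2 / (A^2 * s^2)
Wb/A reduces to the same SI base units, so it is a valid unit for inductance.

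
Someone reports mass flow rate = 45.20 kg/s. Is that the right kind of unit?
Yes

mass flow rate has SI base units: kg / s
kg/s reduces to the same SI base units, so it is a valid unit for mass flow rate.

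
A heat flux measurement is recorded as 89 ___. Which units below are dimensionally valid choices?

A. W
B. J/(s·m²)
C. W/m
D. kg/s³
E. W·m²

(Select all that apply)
B, D

heat flux has SI base units: kg / s^3

Checking each option against kg / s^3:
  A. W: ✗ does not match
  B. J/(s·m²): ✓ matches
  C. W/m: ✗ does not match
  D. kg/s³: ✓ matches
  E. W·m²: ✗ does not match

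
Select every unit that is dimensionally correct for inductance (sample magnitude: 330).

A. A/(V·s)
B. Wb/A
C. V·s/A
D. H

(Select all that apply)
B, C, D

inductance has SI base units: kg * m^2 / (A^2 * s^2)

Checking each option against kg * m^2 / (A^2 * s^2):
  A. A/(V·s): ✗ does not match
  B. Wb/A: ✓ matches
  C. V·s/A: ✓ matches
  D. H: ✓ matches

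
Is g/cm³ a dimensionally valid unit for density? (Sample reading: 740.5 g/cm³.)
Yes

density has SI base units: kg / m^3
g/cm³ reduces to the same SI base units, so it is a valid unit for density.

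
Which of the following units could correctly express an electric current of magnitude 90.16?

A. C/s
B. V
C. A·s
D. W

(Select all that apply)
A

electric current has SI base units: A

Checking each option against A:
  A. C/s: ✓ matches
  B. V: ✗ does not match
  C. A·s: ✗ does not match
  D. W: ✗ does not match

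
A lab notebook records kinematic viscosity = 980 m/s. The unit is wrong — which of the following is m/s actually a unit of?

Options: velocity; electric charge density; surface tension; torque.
velocity

kinematic viscosity should have units dimensionally equivalent to m^2 / s (e.g. m²/s).
The given unit 'm/s' reduces to m / s. Of the listed options, that is the dimensionality of velocity.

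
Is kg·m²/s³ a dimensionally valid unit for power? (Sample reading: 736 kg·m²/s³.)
Yes

power has SI base units: kg * m^2 / s^3
kg·m²/s³ reduces to the same SI base units, so it is a valid unit for power.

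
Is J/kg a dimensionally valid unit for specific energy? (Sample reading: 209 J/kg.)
Yes

specific energy has SI base units: m^2 / s^2
J/kg reduces to the same SI base units, so it is a valid unit for specific energy.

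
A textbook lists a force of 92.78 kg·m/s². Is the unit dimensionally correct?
Yes

force has SI base units: kg * m / s^2
kg·m/s² reduces to the same SI base units, so it is a valid unit for force.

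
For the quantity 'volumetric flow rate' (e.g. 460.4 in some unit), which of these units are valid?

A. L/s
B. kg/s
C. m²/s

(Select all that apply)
A

volumetric flow rate has SI base units: m^3 / s

Checking each option against m^3 / s:
  A. L/s: ✓ matches
  B. kg/s: ✗ does not match
  C. m²/s: ✗ does not match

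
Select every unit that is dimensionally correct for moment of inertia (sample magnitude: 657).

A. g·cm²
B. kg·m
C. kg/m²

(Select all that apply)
A

moment of inertia has SI base units: kg * m^2

Checking each option against kg * m^2:
  A. g·cm²: ✓ matches
  B. kg·m: ✗ does not match
  C. kg/m²: ✗ does not match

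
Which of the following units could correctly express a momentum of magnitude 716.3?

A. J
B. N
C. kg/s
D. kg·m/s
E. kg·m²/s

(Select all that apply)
D

momentum has SI base units: kg * m / s

Checking each option against kg * m / s:
  A. J: ✗ does not match
  B. N: ✗ does not match
  C. kg/s: ✗ does not match
  D. kg·m/s: ✓ matches
  E. kg·m²/s: ✗ does not match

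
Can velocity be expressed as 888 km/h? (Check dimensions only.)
Yes

velocity has SI base units: m / s
km/h reduces to the same SI base units, so it is a valid unit for velocity.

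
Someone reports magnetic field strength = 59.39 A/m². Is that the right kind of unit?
No

magnetic field strength has SI base units: A / m
A/m² does NOT reduce to A / m; a valid unit for magnetic field strength would be e.g. A/m.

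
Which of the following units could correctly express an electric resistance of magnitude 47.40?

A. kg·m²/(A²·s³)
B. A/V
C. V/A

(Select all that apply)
A, C

electric resistance has SI base units: kg * m^2 / (A^2 * s^3)

Checking each option against kg * m^2 / (A^2 * s^3):
  A. kg·m²/(A²·s³): ✓ matches
  B. A/V: ✗ does not match
  C. V/A: ✓ matches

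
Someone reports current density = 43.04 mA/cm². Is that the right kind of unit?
Yes

current density has SI base units: A / m^2
mA/cm² reduces to the same SI base units, so it is a valid unit for current density.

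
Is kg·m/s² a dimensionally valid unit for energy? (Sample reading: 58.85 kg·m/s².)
No

energy has SI base units: kg * m^2 / s^2
kg·m/s² does NOT reduce to kg * m^2 / s^2; a valid unit for energy would be e.g. J.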